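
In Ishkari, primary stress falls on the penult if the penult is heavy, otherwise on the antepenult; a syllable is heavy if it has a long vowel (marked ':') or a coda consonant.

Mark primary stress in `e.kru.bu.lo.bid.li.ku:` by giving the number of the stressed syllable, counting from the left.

Weights: 5 bid H, 6 li L, 7 ku: H.
The penult (syllable 6, li) is light, so stress falls on the antepenult (syllable 5, bid).
Primary stress: syllable 5 → e.kru.bu.lo.ˈbid.li.ku:.

5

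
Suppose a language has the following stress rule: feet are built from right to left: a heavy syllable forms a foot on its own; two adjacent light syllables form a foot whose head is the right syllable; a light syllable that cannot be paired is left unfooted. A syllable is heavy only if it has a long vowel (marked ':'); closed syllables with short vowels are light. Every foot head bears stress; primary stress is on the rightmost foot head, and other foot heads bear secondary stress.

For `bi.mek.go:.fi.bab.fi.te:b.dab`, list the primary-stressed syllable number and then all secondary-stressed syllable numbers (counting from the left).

Weights: 1 bi L, 2 mek L, 3 go: H, 4 fi L, 5 bab L, 6 fi L, 7 te:b H, 8 dab L.
Parse right to left (heavy = foot alone; LL = one foot; stranded L unfooted): (bi.ˈmek) (ˈgo:) fi (bab.ˈfi) (ˈte:b) dab.
Foot heads: 2, 3, 6, 7.
Primary stress on the rightmost head = syllable 7.
Secondary stress on 2, 3, 6: bi.ˌmek.ˌgo:.fi.bab.ˌfi.ˈte:b.dab.

primary 7, secondary 2, 3, 6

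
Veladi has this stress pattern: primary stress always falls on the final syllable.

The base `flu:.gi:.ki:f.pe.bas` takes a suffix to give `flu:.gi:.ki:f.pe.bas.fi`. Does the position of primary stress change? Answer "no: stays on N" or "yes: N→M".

Base `flu:.gi:.ki:f.pe.bas` (5 syllables):
  The word has 5 syllables; the final syllable is syllable 5 (bas).
  → primary stress on syllable 5.
Suffixed `flu:.gi:.ki:f.pe.bas.fi` (6 syllables):
  The word has 6 syllables; the final syllable is syllable 6 (fi).
  → primary stress on syllable 6.

yes: 5→6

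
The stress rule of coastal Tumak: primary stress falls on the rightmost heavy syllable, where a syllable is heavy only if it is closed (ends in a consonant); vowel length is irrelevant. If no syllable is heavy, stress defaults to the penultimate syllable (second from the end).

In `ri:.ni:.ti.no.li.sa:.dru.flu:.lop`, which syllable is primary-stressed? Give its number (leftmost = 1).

Weights: 1 ri: L, 2 ni: L, 3 ti L, 4 no L, 5 li L, 6 sa: L, 7 dru L, 8 flu: L, 9 lop H.
Heavy syllables in the domain: 9. The rightmost is syllable 9 (lop).
Primary stress: syllable 9 → ri:.ni:.ti.no.li.sa:.dru.flu:.ˈlop.

9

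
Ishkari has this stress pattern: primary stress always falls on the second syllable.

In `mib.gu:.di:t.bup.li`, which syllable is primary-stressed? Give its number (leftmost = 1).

The word has 5 syllables; the second syllable is syllable 2 (gu:).
Primary stress: syllable 2 → mib.ˈgu:.di:t.bup.li.

2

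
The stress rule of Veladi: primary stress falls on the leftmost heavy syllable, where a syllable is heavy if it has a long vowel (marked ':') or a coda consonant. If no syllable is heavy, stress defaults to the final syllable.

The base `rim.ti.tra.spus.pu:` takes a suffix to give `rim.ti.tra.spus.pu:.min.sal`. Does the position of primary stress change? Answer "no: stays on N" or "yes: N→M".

Base `rim.ti.tra.spus.pu:` (5 syllables):
  Weights: 1 rim H, 2 ti L, 3 tra L, 4 spus H, 5 pu: H.
  Heavy syllables in the domain: 1, 4, 5. The leftmost is syllable 1 (rim).
  → primary stress on syllable 1.
Suffixed `rim.ti.tra.spus.pu:.min.sal` (7 syllables):
  Weights: 1 rim H, 2 ti L, 3 tra L, 4 spus H, 5 pu: H, 6 min H, 7 sal H.
  Heavy syllables in the domain: 1, 4, 5, 6, 7. The leftmost is syllable 1 (rim).
  → primary stress on syllable 1.

no: stays on 1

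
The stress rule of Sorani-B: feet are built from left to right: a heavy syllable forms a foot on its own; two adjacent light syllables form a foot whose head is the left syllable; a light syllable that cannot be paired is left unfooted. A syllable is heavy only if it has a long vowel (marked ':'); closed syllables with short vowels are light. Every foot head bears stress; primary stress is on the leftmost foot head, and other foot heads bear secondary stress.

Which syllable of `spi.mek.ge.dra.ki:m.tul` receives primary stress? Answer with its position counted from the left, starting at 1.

1

Weights: 1 spi L, 2 mek L, 3 ge L, 4 dra L, 5 ki:m H, 6 tul L.
Parse left to right (heavy = foot alone; LL = one foot; stranded L unfooted): (ˈspi.mek) (ˈge.dra) (ˈki:m) tul.
Foot heads: 1, 3, 5.
Primary stress on the leftmost head = syllable 1.
Primary stress: syllable 1 → ˈspi.mek.ge.dra.ki:m.tul.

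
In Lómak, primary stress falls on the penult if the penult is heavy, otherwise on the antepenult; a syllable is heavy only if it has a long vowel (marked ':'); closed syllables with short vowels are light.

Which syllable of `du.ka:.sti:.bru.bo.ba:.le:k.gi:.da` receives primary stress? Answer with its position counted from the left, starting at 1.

Weights: 7 le:k H, 8 gi: H, 9 da L.
The penult (syllable 8, gi:) is heavy, so it takes stress.
Primary stress: syllable 8 → du.ka:.sti:.bru.bo.ba:.le:k.ˈgi:.da.

8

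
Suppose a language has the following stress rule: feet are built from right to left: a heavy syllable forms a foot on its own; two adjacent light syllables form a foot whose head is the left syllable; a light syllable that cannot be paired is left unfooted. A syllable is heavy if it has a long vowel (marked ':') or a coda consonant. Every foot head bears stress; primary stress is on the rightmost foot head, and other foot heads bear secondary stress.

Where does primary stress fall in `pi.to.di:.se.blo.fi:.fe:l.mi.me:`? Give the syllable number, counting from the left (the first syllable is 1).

9

Weights: 1 pi L, 2 to L, 3 di: H, 4 se L, 5 blo L, 6 fi: H, 7 fe:l H, 8 mi L, 9 me: H.
Parse right to left (heavy = foot alone; LL = one foot; stranded L unfooted): (ˈpi.to) (ˈdi:) (ˈse.blo) (ˈfi:) (ˈfe:l) mi (ˈme:).
Foot heads: 1, 3, 4, 6, 7, 9.
Primary stress on the rightmost head = syllable 9.
Primary stress: syllable 9 → pi.to.di:.se.blo.fi:.fe:l.mi.ˈme:.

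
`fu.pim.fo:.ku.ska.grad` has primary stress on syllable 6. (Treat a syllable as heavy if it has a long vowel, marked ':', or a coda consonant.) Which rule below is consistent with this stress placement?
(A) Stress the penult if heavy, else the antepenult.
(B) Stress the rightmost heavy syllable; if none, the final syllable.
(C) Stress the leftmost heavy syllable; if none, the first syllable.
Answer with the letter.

B

Rule A → syllable 4 (observed: 6).
Rule B → syllable 6 ✓.
Rule C → syllable 2 (observed: 6).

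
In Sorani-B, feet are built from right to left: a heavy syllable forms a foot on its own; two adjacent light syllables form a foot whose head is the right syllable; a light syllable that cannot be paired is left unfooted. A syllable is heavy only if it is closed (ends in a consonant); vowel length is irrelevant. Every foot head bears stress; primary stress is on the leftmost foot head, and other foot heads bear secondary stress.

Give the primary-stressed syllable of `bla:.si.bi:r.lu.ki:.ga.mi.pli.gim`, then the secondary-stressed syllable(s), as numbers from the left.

Weights: 1 bla: L, 2 si L, 3 bi:r H, 4 lu L, 5 ki: L, 6 ga L, 7 mi L, 8 pli L, 9 gim H.
Parse right to left (heavy = foot alone; LL = one foot; stranded L unfooted): (bla:.ˈsi) (ˈbi:r) lu (ki:.ˈga) (mi.ˈpli) (ˈgim).
Foot heads: 2, 3, 6, 8, 9.
Primary stress on the leftmost head = syllable 2.
Secondary stress on 3, 6, 8, 9: bla:.ˈsi.ˌbi:r.lu.ki:.ˌga.mi.ˌpli.ˌgim.

primary 2, secondary 3, 6, 8, 9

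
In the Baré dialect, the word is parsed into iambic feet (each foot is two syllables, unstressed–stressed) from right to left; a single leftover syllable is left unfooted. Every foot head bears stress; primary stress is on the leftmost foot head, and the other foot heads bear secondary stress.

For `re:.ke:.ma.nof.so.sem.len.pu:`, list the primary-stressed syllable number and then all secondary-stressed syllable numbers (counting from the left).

Parse right to left into iambic (σˈσ) feet: (re:.ˈke:) (ma.ˈnof) (so.ˈsem) (len.ˈpu:).
Foot heads (stressed positions): 2, 4, 6, 8.
End Rule Leftmost: primary stress on the leftmost head = syllable 2.
Secondary stress on 4, 6, 8: re:.ˈke:.ma.ˌnof.so.ˌsem.len.ˌpu:.

primary 2, secondary 4, 6, 8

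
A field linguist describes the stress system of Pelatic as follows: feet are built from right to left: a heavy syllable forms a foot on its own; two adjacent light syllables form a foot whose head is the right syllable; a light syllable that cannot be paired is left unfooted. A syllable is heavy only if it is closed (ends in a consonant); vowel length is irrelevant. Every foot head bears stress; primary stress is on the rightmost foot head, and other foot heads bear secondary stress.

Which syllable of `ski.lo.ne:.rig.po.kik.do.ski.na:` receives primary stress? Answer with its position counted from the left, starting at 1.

9

Weights: 1 ski L, 2 lo L, 3 ne: L, 4 rig H, 5 po L, 6 kik H, 7 do L, 8 ski L, 9 na: L.
Parse right to left (heavy = foot alone; LL = one foot; stranded L unfooted): ski (lo.ˈne:) (ˈrig) po (ˈkik) do (ski.ˈna:).
Foot heads: 3, 4, 6, 9.
Primary stress on the rightmost head = syllable 9.
Primary stress: syllable 9 → ski.lo.ne:.rig.po.kik.do.ski.ˈna:.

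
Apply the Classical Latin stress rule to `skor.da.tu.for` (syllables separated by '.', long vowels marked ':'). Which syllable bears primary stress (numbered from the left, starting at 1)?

2

Classical Latin: stress the penult if heavy (long vowel or closed), else the antepenult.
Weights: 2 da L, 3 tu L, 4 for H.
The penult (syllable 3, tu) is light, so stress falls on the antepenult (syllable 2, da).
Stress on syllable 2: skor.ˈda.tu.for.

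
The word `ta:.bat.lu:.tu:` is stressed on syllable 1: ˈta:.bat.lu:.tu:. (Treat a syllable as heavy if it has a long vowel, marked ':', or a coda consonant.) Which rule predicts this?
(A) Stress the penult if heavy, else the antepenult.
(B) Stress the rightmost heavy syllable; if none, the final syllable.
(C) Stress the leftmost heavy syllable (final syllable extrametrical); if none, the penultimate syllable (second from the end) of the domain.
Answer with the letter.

Rule A → syllable 3 (observed: 1).
Rule B → syllable 4 (observed: 1).
Rule C → syllable 1 ✓.

C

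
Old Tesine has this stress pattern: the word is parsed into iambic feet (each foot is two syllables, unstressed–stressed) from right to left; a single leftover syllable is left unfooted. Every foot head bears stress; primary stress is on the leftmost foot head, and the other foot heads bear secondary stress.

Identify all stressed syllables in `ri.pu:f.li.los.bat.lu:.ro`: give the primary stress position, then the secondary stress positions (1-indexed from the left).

Parse right to left into iambic (σˈσ) feet: ri (pu:f.ˈli) (los.ˈbat) (lu:.ˈro). Syllable 1 is left unfooted.
Foot heads (stressed positions): 3, 5, 7.
End Rule Leftmost: primary stress on the leftmost head = syllable 3.
Secondary stress on 5, 7: ri.pu:f.ˈli.los.ˌbat.lu:.ˌro.

primary 3, secondary 5, 7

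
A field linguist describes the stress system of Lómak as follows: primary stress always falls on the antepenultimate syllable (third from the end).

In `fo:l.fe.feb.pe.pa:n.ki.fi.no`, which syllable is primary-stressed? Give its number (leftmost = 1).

6

The word has 8 syllables; the antepenultimate syllable (third from the end) is syllable 6 (ki).
Primary stress: syllable 6 → fo:l.fe.feb.pe.pa:n.ˈki.fi.no.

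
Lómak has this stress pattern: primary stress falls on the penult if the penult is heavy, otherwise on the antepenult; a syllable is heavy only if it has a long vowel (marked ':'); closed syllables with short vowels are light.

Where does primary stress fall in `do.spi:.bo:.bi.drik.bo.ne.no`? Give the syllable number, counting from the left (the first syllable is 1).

6

Weights: 6 bo L, 7 ne L, 8 no L.
The penult (syllable 7, ne) is light, so stress falls on the antepenult (syllable 6, bo).
Primary stress: syllable 6 → do.spi:.bo:.bi.drik.ˈbo.ne.no.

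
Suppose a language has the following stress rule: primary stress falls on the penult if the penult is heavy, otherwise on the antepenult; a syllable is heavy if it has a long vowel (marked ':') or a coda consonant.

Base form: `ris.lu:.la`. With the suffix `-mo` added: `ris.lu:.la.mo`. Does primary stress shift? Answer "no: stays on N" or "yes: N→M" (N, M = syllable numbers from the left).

Base `ris.lu:.la` (3 syllables):
  Weights: 1 ris H, 2 lu: H, 3 la L.
  The penult (syllable 2, lu:) is heavy, so it takes stress.
  → primary stress on syllable 2.
Suffixed `ris.lu:.la.mo` (4 syllables):
  Weights: 2 lu: H, 3 la L, 4 mo L.
  The penult (syllable 3, la) is light, so stress falls on the antepenult (syllable 2, lu:).
  → primary stress on syllable 2.

no: stays on 2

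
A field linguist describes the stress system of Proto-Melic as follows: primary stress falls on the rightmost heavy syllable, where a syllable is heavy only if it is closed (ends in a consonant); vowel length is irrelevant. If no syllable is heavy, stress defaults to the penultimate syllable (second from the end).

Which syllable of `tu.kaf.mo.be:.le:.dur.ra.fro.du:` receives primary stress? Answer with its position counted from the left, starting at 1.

Weights: 1 tu L, 2 kaf H, 3 mo L, 4 be: L, 5 le: L, 6 dur H, 7 ra L, 8 fro L, 9 du: L.
Heavy syllables in the domain: 2, 6. The rightmost is syllable 6 (dur).
Primary stress: syllable 6 → tu.kaf.mo.be:.le:.ˈdur.ra.fro.du:.

6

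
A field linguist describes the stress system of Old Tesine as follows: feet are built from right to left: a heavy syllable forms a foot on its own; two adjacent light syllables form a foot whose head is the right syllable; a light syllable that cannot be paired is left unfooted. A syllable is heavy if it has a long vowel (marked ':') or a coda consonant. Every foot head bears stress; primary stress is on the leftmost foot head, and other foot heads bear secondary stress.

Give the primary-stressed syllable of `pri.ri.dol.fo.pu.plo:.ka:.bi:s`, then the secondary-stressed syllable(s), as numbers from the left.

primary 2, secondary 3, 5, 6, 7, 8

Weights: 1 pri L, 2 ri L, 3 dol H, 4 fo L, 5 pu L, 6 plo: H, 7 ka: H, 8 bi:s H.
Parse right to left (heavy = foot alone; LL = one foot; stranded L unfooted): (pri.ˈri) (ˈdol) (fo.ˈpu) (ˈplo:) (ˈka:) (ˈbi:s).
Foot heads: 2, 3, 5, 6, 7, 8.
Primary stress on the leftmost head = syllable 2.
Secondary stress on 3, 5, 6, 7, 8: pri.ˈri.ˌdol.fo.ˌpu.ˌplo:.ˌka:.ˌbi:s.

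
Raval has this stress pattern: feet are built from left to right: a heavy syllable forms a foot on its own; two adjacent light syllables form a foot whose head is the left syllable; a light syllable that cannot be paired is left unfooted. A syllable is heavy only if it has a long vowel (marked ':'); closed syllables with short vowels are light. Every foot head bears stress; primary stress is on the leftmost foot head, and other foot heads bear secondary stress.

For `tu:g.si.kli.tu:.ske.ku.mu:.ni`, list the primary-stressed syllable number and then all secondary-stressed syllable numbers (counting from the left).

Weights: 1 tu:g H, 2 si L, 3 kli L, 4 tu: H, 5 ske L, 6 ku L, 7 mu: H, 8 ni L.
Parse left to right (heavy = foot alone; LL = one foot; stranded L unfooted): (ˈtu:g) (ˈsi.kli) (ˈtu:) (ˈske.ku) (ˈmu:) ni.
Foot heads: 1, 2, 4, 5, 7.
Primary stress on the leftmost head = syllable 1.
Secondary stress on 2, 4, 5, 7: ˈtu:g.ˌsi.kli.ˌtu:.ˌske.ku.ˌmu:.ni.

primary 1, secondary 2, 4, 5, 7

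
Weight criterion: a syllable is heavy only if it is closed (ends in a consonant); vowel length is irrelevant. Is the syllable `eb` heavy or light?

`eb`: short vowel, closed (coda /b/). Closed (coda /b/) → heavy.

heavy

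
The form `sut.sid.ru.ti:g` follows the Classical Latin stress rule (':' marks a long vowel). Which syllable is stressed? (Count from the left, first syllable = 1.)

Classical Latin: stress the penult if heavy (long vowel or closed), else the antepenult.
Weights: 2 sid H, 3 ru L, 4 ti:g H.
The penult (syllable 3, ru) is light, so stress falls on the antepenult (syllable 2, sid).
Stress on syllable 2: sut.ˈsid.ru.ti:g.

2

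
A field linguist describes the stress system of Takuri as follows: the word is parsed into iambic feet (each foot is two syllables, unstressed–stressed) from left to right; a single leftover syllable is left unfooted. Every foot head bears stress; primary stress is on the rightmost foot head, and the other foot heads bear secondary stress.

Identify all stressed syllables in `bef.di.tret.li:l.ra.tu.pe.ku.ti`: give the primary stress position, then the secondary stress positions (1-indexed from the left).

Parse left to right into iambic (σˈσ) feet: (bef.ˈdi) (tret.ˈli:l) (ra.ˈtu) (pe.ˈku) ti. Syllable 9 is left unfooted.
Foot heads (stressed positions): 2, 4, 6, 8.
End Rule Rightmost: primary stress on the rightmost head = syllable 8.
Secondary stress on 2, 4, 6: bef.ˌdi.tret.ˌli:l.ra.ˌtu.pe.ˈku.ti.

primary 8, secondary 2, 4, 6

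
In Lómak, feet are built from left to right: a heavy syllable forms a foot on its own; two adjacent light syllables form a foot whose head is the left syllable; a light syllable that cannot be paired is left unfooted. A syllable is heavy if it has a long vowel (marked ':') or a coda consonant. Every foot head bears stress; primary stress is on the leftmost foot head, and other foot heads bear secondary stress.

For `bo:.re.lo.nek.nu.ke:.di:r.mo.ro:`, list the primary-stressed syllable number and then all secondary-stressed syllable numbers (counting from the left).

Weights: 1 bo: H, 2 re L, 3 lo L, 4 nek H, 5 nu L, 6 ke: H, 7 di:r H, 8 mo L, 9 ro: H.
Parse left to right (heavy = foot alone; LL = one foot; stranded L unfooted): (ˈbo:) (ˈre.lo) (ˈnek) nu (ˈke:) (ˈdi:r) mo (ˈro:).
Foot heads: 1, 2, 4, 6, 7, 9.
Primary stress on the leftmost head = syllable 1.
Secondary stress on 2, 4, 6, 7, 9: ˈbo:.ˌre.lo.ˌnek.nu.ˌke:.ˌdi:r.mo.ˌro:.

primary 1, secondary 2, 4, 6, 7, 9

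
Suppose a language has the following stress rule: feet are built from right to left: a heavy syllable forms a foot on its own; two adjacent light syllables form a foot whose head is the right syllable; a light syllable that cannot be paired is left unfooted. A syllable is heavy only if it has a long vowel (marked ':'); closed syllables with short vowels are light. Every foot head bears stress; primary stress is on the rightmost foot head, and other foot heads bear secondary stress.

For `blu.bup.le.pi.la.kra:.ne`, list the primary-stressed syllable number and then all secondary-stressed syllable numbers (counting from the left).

Weights: 1 blu L, 2 bup L, 3 le L, 4 pi L, 5 la L, 6 kra: H, 7 ne L.
Parse right to left (heavy = foot alone; LL = one foot; stranded L unfooted): blu (bup.ˈle) (pi.ˈla) (ˈkra:) ne.
Foot heads: 3, 5, 6.
Primary stress on the rightmost head = syllable 6.
Secondary stress on 3, 5: blu.bup.ˌle.pi.ˌla.ˈkra:.ne.

primary 6, secondary 3, 5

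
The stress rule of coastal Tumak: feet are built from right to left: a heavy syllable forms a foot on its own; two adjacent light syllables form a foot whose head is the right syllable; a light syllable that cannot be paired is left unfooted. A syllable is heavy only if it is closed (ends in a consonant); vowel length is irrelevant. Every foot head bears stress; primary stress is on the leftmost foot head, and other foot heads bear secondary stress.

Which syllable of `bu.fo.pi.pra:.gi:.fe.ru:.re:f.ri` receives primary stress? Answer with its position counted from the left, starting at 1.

Weights: 1 bu L, 2 fo L, 3 pi L, 4 pra: L, 5 gi: L, 6 fe L, 7 ru: L, 8 re:f H, 9 ri L.
Parse right to left (heavy = foot alone; LL = one foot; stranded L unfooted): bu (fo.ˈpi) (pra:.ˈgi:) (fe.ˈru:) (ˈre:f) ri.
Foot heads: 3, 5, 7, 8.
Primary stress on the leftmost head = syllable 3.
Primary stress: syllable 3 → bu.fo.ˈpi.pra:.gi:.fe.ru:.re:f.ri.

3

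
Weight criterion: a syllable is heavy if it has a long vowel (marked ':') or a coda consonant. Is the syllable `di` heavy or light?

`di`: short vowel, open (no coda). Short vowel, open → light.

light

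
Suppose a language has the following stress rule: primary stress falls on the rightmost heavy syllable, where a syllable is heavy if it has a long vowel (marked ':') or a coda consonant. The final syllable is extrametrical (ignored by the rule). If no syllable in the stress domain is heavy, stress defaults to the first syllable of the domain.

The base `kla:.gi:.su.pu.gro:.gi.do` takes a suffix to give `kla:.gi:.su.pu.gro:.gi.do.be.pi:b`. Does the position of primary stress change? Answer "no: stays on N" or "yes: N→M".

Base `kla:.gi:.su.pu.gro:.gi.do` (7 syllables):
  The final syllable (7, do) is extrametrical; the stress domain is syllables 1–6.
  Weights: 1 kla: H, 2 gi: H, 3 su L, 4 pu L, 5 gro: H, 6 gi L.
  Heavy syllables in the domain: 1, 2, 5. The rightmost is syllable 5 (gro:).
  → primary stress on syllable 5.
Suffixed `kla:.gi:.su.pu.gro:.gi.do.be.pi:b` (9 syllables):
  The final syllable (9, pi:b) is extrametrical; the stress domain is syllables 1–8.
  Weights: 1 kla: H, 2 gi: H, 3 su L, 4 pu L, 5 gro: H, 6 gi L, 7 do L, 8 be L.
  Heavy syllables in the domain: 1, 2, 5. The rightmost is syllable 5 (gro:).
  → primary stress on syllable 5.

no: stays on 5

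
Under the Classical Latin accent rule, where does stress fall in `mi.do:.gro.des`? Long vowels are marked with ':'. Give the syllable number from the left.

2

Classical Latin: stress the penult if heavy (long vowel or closed), else the antepenult.
Weights: 2 do: H, 3 gro L, 4 des H.
The penult (syllable 3, gro) is light, so stress falls on the antepenult (syllable 2, do:).
Stress on syllable 2: mi.ˈdo:.gro.des.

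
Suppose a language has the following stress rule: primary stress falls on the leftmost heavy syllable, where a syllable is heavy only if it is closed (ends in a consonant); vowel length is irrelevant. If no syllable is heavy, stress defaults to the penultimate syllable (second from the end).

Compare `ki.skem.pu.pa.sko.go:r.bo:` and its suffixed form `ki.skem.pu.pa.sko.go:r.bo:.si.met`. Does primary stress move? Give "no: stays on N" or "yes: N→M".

no: stays on 2

Base `ki.skem.pu.pa.sko.go:r.bo:` (7 syllables):
  Weights: 1 ki L, 2 skem H, 3 pu L, 4 pa L, 5 sko L, 6 go:r H, 7 bo: L.
  Heavy syllables in the domain: 2, 6. The leftmost is syllable 2 (skem).
  → primary stress on syllable 2.
Suffixed `ki.skem.pu.pa.sko.go:r.bo:.si.met` (9 syllables):
  Weights: 1 ki L, 2 skem H, 3 pu L, 4 pa L, 5 sko L, 6 go:r H, 7 bo: L, 8 si L, 9 met H.
  Heavy syllables in the domain: 2, 6, 9. The leftmost is syllable 2 (skem).
  → primary stress on syllable 2.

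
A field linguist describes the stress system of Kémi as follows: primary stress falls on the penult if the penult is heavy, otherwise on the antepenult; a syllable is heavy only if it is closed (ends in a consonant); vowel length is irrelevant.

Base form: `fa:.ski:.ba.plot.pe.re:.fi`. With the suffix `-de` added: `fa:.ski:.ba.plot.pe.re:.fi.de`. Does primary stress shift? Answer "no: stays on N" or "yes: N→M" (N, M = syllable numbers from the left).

Base `fa:.ski:.ba.plot.pe.re:.fi` (7 syllables):
  Weights: 5 pe L, 6 re: L, 7 fi L.
  The penult (syllable 6, re:) is light, so stress falls on the antepenult (syllable 5, pe).
  → primary stress on syllable 5.
Suffixed `fa:.ski:.ba.plot.pe.re:.fi.de` (8 syllables):
  Weights: 6 re: L, 7 fi L, 8 de L.
  The penult (syllable 7, fi) is light, so stress falls on the antepenult (syllable 6, re:).
  → primary stress on syllable 6.

yes: 5→6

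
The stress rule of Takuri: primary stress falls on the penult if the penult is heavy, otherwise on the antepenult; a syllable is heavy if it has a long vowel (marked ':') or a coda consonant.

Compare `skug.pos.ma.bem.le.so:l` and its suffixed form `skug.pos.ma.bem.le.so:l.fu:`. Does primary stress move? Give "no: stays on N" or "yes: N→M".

Base `skug.pos.ma.bem.le.so:l` (6 syllables):
  Weights: 4 bem H, 5 le L, 6 so:l H.
  The penult (syllable 5, le) is light, so stress falls on the antepenult (syllable 4, bem).
  → primary stress on syllable 4.
Suffixed `skug.pos.ma.bem.le.so:l.fu:` (7 syllables):
  Weights: 5 le L, 6 so:l H, 7 fu: H.
  The penult (syllable 6, so:l) is heavy, so it takes stress.
  → primary stress on syllable 6.

yes: 4→6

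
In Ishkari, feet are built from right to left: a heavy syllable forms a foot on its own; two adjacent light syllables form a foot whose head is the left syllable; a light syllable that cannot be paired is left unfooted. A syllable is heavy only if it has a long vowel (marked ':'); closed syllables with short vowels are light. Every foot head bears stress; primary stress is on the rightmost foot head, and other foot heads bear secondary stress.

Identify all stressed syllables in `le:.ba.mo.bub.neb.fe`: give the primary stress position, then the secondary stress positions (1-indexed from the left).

primary 5, secondary 1, 3

Weights: 1 le: H, 2 ba L, 3 mo L, 4 bub L, 5 neb L, 6 fe L.
Parse right to left (heavy = foot alone; LL = one foot; stranded L unfooted): (ˈle:) ba (ˈmo.bub) (ˈneb.fe).
Foot heads: 1, 3, 5.
Primary stress on the rightmost head = syllable 5.
Secondary stress on 1, 3: ˌle:.ba.ˌmo.bub.ˈneb.fe.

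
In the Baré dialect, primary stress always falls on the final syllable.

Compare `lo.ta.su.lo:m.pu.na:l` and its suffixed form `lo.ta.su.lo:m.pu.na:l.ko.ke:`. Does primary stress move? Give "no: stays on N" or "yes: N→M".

Base `lo.ta.su.lo:m.pu.na:l` (6 syllables):
  The word has 6 syllables; the final syllable is syllable 6 (na:l).
  → primary stress on syllable 6.
Suffixed `lo.ta.su.lo:m.pu.na:l.ko.ke:` (8 syllables):
  The word has 8 syllables; the final syllable is syllable 8 (ke:).
  → primary stress on syllable 8.

yes: 6→8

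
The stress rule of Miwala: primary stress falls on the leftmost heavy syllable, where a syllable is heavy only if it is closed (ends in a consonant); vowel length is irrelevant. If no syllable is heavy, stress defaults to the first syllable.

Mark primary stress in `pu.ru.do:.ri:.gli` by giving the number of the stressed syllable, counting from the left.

Weights: 1 pu L, 2 ru L, 3 do: L, 4 ri: L, 5 gli L.
No heavy syllable in the domain; default to the first syllable = syllable 1.
Primary stress: syllable 1 → ˈpu.ru.do:.ri:.gli.

1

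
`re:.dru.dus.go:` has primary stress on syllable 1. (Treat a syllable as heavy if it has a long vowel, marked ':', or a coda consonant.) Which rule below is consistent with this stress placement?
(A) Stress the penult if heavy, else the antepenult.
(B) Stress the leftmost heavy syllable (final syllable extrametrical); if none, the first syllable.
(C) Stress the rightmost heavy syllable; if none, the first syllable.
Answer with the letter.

Rule A → syllable 3 (observed: 1).
Rule B → syllable 1 ✓.
Rule C → syllable 4 (observed: 1).

B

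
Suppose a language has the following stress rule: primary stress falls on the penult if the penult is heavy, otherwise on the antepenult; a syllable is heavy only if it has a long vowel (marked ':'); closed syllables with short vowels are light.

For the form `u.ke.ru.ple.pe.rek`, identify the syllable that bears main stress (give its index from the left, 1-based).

4

Weights: 4 ple L, 5 pe L, 6 rek L.
The penult (syllable 5, pe) is light, so stress falls on the antepenult (syllable 4, ple).
Primary stress: syllable 4 → u.ke.ru.ˈple.pe.rek.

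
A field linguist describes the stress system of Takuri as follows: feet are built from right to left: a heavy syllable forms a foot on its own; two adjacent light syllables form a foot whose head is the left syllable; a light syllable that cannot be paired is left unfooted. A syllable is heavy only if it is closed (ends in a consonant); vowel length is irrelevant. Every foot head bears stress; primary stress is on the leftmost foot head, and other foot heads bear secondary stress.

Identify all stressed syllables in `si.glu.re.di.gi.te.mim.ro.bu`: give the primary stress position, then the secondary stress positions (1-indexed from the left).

primary 1, secondary 3, 5, 7, 8

Weights: 1 si L, 2 glu L, 3 re L, 4 di L, 5 gi L, 6 te L, 7 mim H, 8 ro L, 9 bu L.
Parse right to left (heavy = foot alone; LL = one foot; stranded L unfooted): (ˈsi.glu) (ˈre.di) (ˈgi.te) (ˈmim) (ˈro.bu).
Foot heads: 1, 3, 5, 7, 8.
Primary stress on the leftmost head = syllable 1.
Secondary stress on 3, 5, 7, 8: ˈsi.glu.ˌre.di.ˌgi.te.ˌmim.ˌro.bu.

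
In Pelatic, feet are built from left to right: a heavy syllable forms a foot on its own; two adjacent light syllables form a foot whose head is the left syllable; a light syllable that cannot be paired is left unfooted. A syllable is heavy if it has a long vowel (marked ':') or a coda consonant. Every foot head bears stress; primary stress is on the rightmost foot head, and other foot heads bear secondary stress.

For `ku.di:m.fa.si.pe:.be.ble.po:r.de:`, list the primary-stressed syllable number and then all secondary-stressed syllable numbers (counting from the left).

Weights: 1 ku L, 2 di:m H, 3 fa L, 4 si L, 5 pe: H, 6 be L, 7 ble L, 8 po:r H, 9 de: H.
Parse left to right (heavy = foot alone; LL = one foot; stranded L unfooted): ku (ˈdi:m) (ˈfa.si) (ˈpe:) (ˈbe.ble) (ˈpo:r) (ˈde:).
Foot heads: 2, 3, 5, 6, 8, 9.
Primary stress on the rightmost head = syllable 9.
Secondary stress on 2, 3, 5, 6, 8: ku.ˌdi:m.ˌfa.si.ˌpe:.ˌbe.ble.ˌpo:r.ˈde:.

primary 9, secondary 2, 3, 5, 6, 8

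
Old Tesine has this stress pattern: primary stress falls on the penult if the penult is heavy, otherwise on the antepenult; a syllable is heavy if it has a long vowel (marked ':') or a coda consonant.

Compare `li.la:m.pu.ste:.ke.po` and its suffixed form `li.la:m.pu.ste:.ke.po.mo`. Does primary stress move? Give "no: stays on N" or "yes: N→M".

yes: 4→5

Base `li.la:m.pu.ste:.ke.po` (6 syllables):
  Weights: 4 ste: H, 5 ke L, 6 po L.
  The penult (syllable 5, ke) is light, so stress falls on the antepenult (syllable 4, ste:).
  → primary stress on syllable 4.
Suffixed `li.la:m.pu.ste:.ke.po.mo` (7 syllables):
  Weights: 5 ke L, 6 po L, 7 mo L.
  The penult (syllable 6, po) is light, so stress falls on the antepenult (syllable 5, ke).
  → primary stress on syllable 5.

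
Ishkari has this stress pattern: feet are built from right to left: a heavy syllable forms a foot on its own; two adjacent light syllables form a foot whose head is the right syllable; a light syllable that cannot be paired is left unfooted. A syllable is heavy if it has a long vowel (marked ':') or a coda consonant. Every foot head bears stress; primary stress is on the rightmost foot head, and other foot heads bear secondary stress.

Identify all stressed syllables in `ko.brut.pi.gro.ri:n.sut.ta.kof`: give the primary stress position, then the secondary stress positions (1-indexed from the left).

primary 8, secondary 2, 4, 5, 6

Weights: 1 ko L, 2 brut H, 3 pi L, 4 gro L, 5 ri:n H, 6 sut H, 7 ta L, 8 kof H.
Parse right to left (heavy = foot alone; LL = one foot; stranded L unfooted): ko (ˈbrut) (pi.ˈgro) (ˈri:n) (ˈsut) ta (ˈkof).
Foot heads: 2, 4, 5, 6, 8.
Primary stress on the rightmost head = syllable 8.
Secondary stress on 2, 4, 5, 6: ko.ˌbrut.pi.ˌgro.ˌri:n.ˌsut.ta.ˈkof.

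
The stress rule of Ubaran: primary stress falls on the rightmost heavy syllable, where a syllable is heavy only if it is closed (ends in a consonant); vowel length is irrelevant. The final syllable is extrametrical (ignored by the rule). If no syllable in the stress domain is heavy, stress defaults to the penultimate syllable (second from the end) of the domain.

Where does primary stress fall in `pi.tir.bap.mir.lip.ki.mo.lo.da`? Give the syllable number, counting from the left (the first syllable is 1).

The final syllable (9, da) is extrametrical; the stress domain is syllables 1–8.
Weights: 1 pi L, 2 tir H, 3 bap H, 4 mir H, 5 lip H, 6 ki L, 7 mo L, 8 lo L.
Heavy syllables in the domain: 2, 3, 4, 5. The rightmost is syllable 5 (lip).
Primary stress: syllable 5 → pi.tir.bap.mir.ˈlip.ki.mo.lo.da.

5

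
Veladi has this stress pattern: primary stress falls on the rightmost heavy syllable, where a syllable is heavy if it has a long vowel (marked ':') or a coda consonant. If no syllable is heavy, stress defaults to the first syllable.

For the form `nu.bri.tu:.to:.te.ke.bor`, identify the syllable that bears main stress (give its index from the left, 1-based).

Weights: 1 nu L, 2 bri L, 3 tu: H, 4 to: H, 5 te L, 6 ke L, 7 bor H.
Heavy syllables in the domain: 3, 4, 7. The rightmost is syllable 7 (bor).
Primary stress: syllable 7 → nu.bri.tu:.to:.te.ke.ˈbor.

7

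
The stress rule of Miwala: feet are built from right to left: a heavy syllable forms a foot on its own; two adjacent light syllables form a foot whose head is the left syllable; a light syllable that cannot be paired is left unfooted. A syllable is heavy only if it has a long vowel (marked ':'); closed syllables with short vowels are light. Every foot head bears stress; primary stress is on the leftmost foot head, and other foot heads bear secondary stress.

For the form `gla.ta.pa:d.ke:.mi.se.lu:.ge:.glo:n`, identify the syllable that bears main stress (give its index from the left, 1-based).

1

Weights: 1 gla L, 2 ta L, 3 pa:d H, 4 ke: H, 5 mi L, 6 se L, 7 lu: H, 8 ge: H, 9 glo:n H.
Parse right to left (heavy = foot alone; LL = one foot; stranded L unfooted): (ˈgla.ta) (ˈpa:d) (ˈke:) (ˈmi.se) (ˈlu:) (ˈge:) (ˈglo:n).
Foot heads: 1, 3, 4, 5, 7, 8, 9.
Primary stress on the leftmost head = syllable 1.
Primary stress: syllable 1 → ˈgla.ta.pa:d.ke:.mi.se.lu:.ge:.glo:n.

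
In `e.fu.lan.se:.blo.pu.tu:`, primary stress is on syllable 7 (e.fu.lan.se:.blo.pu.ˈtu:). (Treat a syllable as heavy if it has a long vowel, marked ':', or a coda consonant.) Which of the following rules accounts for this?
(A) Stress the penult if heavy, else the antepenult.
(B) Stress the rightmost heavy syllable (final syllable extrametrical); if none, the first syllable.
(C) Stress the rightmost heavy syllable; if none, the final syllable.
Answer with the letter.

Rule A → syllable 5 (observed: 7).
Rule B → syllable 4 (observed: 7).
Rule C → syllable 7 ✓.

C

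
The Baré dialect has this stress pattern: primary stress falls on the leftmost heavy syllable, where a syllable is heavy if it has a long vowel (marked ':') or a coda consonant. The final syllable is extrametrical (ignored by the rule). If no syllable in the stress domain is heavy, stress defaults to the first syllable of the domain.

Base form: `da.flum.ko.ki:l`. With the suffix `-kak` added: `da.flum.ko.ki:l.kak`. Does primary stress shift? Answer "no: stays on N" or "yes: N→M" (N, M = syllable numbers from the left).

Base `da.flum.ko.ki:l` (4 syllables):
  The final syllable (4, ki:l) is extrametrical; the stress domain is syllables 1–3.
  Weights: 1 da L, 2 flum H, 3 ko L.
  Heavy syllables in the domain: 2. The leftmost is syllable 2 (flum).
  → primary stress on syllable 2.
Suffixed `da.flum.ko.ki:l.kak` (5 syllables):
  The final syllable (5, kak) is extrametrical; the stress domain is syllables 1–4.
  Weights: 1 da L, 2 flum H, 3 ko L, 4 ki:l H.
  Heavy syllables in the domain: 2, 4. The leftmost is syllable 2 (flum).
  → primary stress on syllable 2.

no: stays on 2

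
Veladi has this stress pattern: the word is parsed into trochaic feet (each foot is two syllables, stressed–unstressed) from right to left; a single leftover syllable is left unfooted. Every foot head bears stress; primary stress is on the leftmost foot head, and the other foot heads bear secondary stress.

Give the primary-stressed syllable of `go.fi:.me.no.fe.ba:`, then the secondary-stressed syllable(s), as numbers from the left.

Parse right to left into trochaic (ˈσσ) feet: (ˈgo.fi:) (ˈme.no) (ˈfe.ba:).
Foot heads (stressed positions): 1, 3, 5.
End Rule Leftmost: primary stress on the leftmost head = syllable 1.
Secondary stress on 3, 5: ˈgo.fi:.ˌme.no.ˌfe.ba:.

primary 1, secondary 3, 5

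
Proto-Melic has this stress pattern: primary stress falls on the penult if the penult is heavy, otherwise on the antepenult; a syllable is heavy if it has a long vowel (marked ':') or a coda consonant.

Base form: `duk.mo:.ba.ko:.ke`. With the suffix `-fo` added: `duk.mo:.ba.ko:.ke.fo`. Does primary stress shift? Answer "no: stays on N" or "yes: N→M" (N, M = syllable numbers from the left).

Base `duk.mo:.ba.ko:.ke` (5 syllables):
  Weights: 3 ba L, 4 ko: H, 5 ke L.
  The penult (syllable 4, ko:) is heavy, so it takes stress.
  → primary stress on syllable 4.
Suffixed `duk.mo:.ba.ko:.ke.fo` (6 syllables):
  Weights: 4 ko: H, 5 ke L, 6 fo L.
  The penult (syllable 5, ke) is light, so stress falls on the antepenult (syllable 4, ko:).
  → primary stress on syllable 4.

no: stays on 4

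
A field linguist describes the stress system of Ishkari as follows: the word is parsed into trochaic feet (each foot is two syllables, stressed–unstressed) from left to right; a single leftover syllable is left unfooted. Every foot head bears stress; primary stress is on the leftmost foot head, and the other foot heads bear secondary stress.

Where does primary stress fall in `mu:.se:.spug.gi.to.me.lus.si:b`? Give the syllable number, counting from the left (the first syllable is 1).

Parse left to right into trochaic (ˈσσ) feet: (ˈmu:.se:) (ˈspug.gi) (ˈto.me) (ˈlus.si:b).
Foot heads (stressed positions): 1, 3, 5, 7.
End Rule Leftmost: primary stress on the leftmost head = syllable 1.
Primary stress: syllable 1 → ˈmu:.se:.spug.gi.to.me.lus.si:b.

1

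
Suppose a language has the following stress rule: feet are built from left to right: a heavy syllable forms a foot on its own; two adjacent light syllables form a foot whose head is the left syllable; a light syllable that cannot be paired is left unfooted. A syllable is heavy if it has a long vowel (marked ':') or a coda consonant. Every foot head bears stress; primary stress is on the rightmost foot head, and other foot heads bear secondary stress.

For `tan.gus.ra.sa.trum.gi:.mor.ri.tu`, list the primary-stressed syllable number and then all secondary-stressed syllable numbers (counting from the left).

primary 8, secondary 1, 2, 3, 5, 6, 7

Weights: 1 tan H, 2 gus H, 3 ra L, 4 sa L, 5 trum H, 6 gi: H, 7 mor H, 8 ri L, 9 tu L.
Parse left to right (heavy = foot alone; LL = one foot; stranded L unfooted): (ˈtan) (ˈgus) (ˈra.sa) (ˈtrum) (ˈgi:) (ˈmor) (ˈri.tu).
Foot heads: 1, 2, 3, 5, 6, 7, 8.
Primary stress on the rightmost head = syllable 8.
Secondary stress on 1, 2, 3, 5, 6, 7: ˌtan.ˌgus.ˌra.sa.ˌtrum.ˌgi:.ˌmor.ˈri.tu.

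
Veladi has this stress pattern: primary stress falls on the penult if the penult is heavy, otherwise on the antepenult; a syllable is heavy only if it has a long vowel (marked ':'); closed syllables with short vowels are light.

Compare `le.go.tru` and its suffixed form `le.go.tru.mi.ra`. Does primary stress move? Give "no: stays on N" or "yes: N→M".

yes: 1→3

Base `le.go.tru` (3 syllables):
  Weights: 1 le L, 2 go L, 3 tru L.
  The penult (syllable 2, go) is light, so stress falls on the antepenult (syllable 1, le).
  → primary stress on syllable 1.
Suffixed `le.go.tru.mi.ra` (5 syllables):
  Weights: 3 tru L, 4 mi L, 5 ra L.
  The penult (syllable 4, mi) is light, so stress falls on the antepenult (syllable 3, tru).
  → primary stress on syllable 3.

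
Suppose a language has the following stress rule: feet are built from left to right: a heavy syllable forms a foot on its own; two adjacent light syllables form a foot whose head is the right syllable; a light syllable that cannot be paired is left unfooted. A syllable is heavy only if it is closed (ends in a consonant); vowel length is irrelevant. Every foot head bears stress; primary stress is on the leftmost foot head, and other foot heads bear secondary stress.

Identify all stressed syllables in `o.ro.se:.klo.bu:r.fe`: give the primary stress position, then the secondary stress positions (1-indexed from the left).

primary 2, secondary 4, 5

Weights: 1 o L, 2 ro L, 3 se: L, 4 klo L, 5 bu:r H, 6 fe L.
Parse left to right (heavy = foot alone; LL = one foot; stranded L unfooted): (o.ˈro) (se:.ˈklo) (ˈbu:r) fe.
Foot heads: 2, 4, 5.
Primary stress on the leftmost head = syllable 2.
Secondary stress on 4, 5: o.ˈro.se:.ˌklo.ˌbu:r.fe.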